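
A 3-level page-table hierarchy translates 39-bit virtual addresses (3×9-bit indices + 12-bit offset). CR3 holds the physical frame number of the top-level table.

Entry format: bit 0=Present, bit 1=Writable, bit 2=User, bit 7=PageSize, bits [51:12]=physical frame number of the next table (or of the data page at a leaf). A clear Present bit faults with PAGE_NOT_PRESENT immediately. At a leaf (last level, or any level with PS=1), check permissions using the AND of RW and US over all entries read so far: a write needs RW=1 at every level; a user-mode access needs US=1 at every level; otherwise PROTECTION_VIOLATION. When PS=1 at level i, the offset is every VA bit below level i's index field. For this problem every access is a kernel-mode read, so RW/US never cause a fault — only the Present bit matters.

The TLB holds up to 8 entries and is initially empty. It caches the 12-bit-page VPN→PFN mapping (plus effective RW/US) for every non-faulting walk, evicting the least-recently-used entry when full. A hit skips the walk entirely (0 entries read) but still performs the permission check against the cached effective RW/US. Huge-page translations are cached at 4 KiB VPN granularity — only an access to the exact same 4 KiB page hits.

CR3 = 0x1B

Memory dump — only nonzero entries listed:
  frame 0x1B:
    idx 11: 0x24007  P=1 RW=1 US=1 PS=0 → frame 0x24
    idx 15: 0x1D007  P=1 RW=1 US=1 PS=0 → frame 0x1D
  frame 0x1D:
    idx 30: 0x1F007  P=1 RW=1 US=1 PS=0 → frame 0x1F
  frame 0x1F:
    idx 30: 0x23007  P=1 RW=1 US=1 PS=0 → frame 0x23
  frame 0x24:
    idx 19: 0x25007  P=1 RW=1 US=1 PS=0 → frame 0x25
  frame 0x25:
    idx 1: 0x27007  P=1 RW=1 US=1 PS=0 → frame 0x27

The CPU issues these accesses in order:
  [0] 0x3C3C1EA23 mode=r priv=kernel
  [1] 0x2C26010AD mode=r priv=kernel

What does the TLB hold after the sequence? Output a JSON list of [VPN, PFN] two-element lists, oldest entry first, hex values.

Walk each access:
#0 VA=0x3C3C1EA23 (r,kernel):
  lvl0: tbl 0x1B, slot 15 ⇒ 0x1D007 (P1/RW1/US1/PS0)
  lvl1: tbl 0x1D, slot 30 ⇒ 0x1F007 (P1/RW1/US1/PS0)
  lvl2: tbl 0x1F, slot 30 ⇒ 0x23007 (P1/RW1/US1/PS0)
  → PA=0x23A23  (3 entries read)
#1 VA=0x2C26010AD (r,kernel):
  lvl0: tbl 0x1B, slot 11 ⇒ 0x24007 (P1/RW1/US1/PS0)
  lvl1: tbl 0x24, slot 19 ⇒ 0x25007 (P1/RW1/US1/PS0)
  lvl2: tbl 0x25, slot 1 ⇒ 0x27007 (P1/RW1/US1/PS0)
  → PA=0x270AD  (3 entries read)

TLB: [["0x3C3C1E", "0x23"], ["0x2C2601", "0x27"]]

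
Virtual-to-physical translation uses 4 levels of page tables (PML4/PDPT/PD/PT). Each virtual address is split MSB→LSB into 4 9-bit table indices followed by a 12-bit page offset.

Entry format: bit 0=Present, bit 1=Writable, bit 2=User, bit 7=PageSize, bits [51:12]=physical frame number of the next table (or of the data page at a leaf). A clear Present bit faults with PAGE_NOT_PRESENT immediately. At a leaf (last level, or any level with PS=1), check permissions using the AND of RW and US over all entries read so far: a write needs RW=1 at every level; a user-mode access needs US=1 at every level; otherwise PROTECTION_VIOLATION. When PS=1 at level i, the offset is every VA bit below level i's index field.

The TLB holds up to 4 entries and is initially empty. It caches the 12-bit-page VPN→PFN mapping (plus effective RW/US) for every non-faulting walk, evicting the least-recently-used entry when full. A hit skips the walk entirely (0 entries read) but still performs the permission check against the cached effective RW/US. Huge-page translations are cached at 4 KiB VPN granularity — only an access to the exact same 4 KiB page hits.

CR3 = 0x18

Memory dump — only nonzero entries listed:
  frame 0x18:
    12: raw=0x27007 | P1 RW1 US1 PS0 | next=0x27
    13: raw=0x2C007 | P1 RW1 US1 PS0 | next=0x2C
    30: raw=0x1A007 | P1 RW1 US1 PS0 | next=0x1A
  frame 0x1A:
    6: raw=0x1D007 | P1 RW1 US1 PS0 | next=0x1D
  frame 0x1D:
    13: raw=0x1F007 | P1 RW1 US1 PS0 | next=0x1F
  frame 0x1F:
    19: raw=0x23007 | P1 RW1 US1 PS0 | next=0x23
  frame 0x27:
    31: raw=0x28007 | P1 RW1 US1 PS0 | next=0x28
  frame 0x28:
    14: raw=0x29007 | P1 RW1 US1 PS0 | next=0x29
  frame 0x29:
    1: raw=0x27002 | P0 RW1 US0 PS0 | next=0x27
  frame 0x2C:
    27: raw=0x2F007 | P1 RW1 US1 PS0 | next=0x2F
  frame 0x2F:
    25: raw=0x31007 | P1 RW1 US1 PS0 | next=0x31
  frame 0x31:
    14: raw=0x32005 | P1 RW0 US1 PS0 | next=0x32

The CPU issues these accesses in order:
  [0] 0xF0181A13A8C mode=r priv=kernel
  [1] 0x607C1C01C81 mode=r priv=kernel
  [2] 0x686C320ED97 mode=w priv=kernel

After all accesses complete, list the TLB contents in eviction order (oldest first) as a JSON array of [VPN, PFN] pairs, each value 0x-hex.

Trace:
#0 VA=0xF0181A13A8C (r,kernel):
  L0: frame=0x18 idx=30 entry=0x1A007 [P=1 RW=1 US=1 PS=0]
  L1: frame=0x1A idx=6 entry=0x1D007 [P=1 RW=1 US=1 PS=0]
  L2: frame=0x1D idx=13 entry=0x1F007 [P=1 RW=1 US=1 PS=0]
  L3: frame=0x1F idx=19 entry=0x23007 [P=1 RW=1 US=1 PS=0]
  ✓ 0x23A8C  — 4 lookups
#1 VA=0x607C1C01C81 (r,kernel):
  L0: frame=0x18 idx=12 entry=0x27007 [P=1 RW=1 US=1 PS=0]
  L1: frame=0x27 idx=31 entry=0x28007 [P=1 RW=1 US=1 PS=0]
  L2: frame=0x28 idx=14 entry=0x29007 [P=1 RW=1 US=1 PS=0]
  L3: frame=0x29 idx=1 entry=0x27002 [P=0 RW=1 US=0 PS=0]
  ⇒ fault: PAGE_NOT_PRESENT  — 4 lookups
#2 VA=0x686C320ED97 (w,kernel):
  L0: frame=0x18 idx=13 entry=0x2C007 [P=1 RW=1 US=1 PS=0]
  L1: frame=0x2C idx=27 entry=0x2F007 [P=1 RW=1 US=1 PS=0]
  L2: frame=0x2F idx=25 entry=0x31007 [P=1 RW=1 US=1 PS=0]
  L3: frame=0x31 idx=14 entry=0x32005 [P=1 RW=0 US=1 PS=0]
  ⇒ fault: PROTECTION_VIOLATION  — 4 lookups

TLB: [["0xF0181A13", "0x23"]]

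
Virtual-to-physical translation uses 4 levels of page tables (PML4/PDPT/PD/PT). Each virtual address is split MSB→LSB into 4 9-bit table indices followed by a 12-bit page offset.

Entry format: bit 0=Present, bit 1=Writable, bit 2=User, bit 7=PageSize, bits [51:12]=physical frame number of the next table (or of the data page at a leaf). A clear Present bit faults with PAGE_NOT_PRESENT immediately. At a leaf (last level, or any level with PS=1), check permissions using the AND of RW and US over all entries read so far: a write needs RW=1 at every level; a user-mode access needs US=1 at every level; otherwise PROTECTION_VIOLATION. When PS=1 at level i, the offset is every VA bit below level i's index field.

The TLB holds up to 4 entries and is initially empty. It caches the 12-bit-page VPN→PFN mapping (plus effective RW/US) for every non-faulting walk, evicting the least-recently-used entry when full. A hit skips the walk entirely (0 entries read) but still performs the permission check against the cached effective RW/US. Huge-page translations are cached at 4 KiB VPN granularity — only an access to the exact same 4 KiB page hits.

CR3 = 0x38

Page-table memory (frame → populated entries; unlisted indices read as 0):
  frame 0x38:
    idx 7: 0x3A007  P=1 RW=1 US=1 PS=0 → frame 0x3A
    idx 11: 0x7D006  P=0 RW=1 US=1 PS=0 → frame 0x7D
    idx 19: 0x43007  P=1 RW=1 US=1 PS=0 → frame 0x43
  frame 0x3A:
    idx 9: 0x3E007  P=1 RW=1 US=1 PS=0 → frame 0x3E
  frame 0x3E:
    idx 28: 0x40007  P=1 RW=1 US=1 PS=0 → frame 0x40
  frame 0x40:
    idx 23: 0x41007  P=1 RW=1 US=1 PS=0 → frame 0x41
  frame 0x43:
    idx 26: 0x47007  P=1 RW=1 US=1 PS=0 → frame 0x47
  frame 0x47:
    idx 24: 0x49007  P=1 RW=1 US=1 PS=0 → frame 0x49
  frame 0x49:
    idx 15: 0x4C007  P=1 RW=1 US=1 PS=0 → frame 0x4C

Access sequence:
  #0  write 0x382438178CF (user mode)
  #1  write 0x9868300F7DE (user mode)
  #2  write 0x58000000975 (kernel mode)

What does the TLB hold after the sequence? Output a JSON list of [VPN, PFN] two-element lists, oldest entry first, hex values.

Walk each access:
#0 VA=0x382438178CF (w,user):
  lvl0: tbl 0x38, slot 7 ⇒ 0x3A007 (P1/RW1/US1/PS0)
  lvl1: tbl 0x3A, slot 9 ⇒ 0x3E007 (P1/RW1/US1/PS0)
  lvl2: tbl 0x3E, slot 28 ⇒ 0x40007 (P1/RW1/US1/PS0)
  lvl3: tbl 0x40, slot 23 ⇒ 0x41007 (P1/RW1/US1/PS0)
  ✓ 0x418CF  — 4 lookups
#1 VA=0x9868300F7DE (w,user):
  lvl0: tbl 0x38, slot 19 ⇒ 0x43007 (P1/RW1/US1/PS0)
  lvl1: tbl 0x43, slot 26 ⇒ 0x47007 (P1/RW1/US1/PS0)
  lvl2: tbl 0x47, slot 24 ⇒ 0x49007 (P1/RW1/US1/PS0)
  lvl3: tbl 0x49, slot 15 ⇒ 0x4C007 (P1/RW1/US1/PS0)
  ✓ 0x4C7DE  — 4 lookups
#2 VA=0x58000000975 (w,kernel):
  lvl0: tbl 0x38, slot 11 ⇒ 0x7D006 (P0/RW1/US1/PS0)
  ⇒ fault: PAGE_NOT_PRESENT  — 1 lookups

TLB: [["0x38243817", "0x41"], ["0x9868300F", "0x4C"]]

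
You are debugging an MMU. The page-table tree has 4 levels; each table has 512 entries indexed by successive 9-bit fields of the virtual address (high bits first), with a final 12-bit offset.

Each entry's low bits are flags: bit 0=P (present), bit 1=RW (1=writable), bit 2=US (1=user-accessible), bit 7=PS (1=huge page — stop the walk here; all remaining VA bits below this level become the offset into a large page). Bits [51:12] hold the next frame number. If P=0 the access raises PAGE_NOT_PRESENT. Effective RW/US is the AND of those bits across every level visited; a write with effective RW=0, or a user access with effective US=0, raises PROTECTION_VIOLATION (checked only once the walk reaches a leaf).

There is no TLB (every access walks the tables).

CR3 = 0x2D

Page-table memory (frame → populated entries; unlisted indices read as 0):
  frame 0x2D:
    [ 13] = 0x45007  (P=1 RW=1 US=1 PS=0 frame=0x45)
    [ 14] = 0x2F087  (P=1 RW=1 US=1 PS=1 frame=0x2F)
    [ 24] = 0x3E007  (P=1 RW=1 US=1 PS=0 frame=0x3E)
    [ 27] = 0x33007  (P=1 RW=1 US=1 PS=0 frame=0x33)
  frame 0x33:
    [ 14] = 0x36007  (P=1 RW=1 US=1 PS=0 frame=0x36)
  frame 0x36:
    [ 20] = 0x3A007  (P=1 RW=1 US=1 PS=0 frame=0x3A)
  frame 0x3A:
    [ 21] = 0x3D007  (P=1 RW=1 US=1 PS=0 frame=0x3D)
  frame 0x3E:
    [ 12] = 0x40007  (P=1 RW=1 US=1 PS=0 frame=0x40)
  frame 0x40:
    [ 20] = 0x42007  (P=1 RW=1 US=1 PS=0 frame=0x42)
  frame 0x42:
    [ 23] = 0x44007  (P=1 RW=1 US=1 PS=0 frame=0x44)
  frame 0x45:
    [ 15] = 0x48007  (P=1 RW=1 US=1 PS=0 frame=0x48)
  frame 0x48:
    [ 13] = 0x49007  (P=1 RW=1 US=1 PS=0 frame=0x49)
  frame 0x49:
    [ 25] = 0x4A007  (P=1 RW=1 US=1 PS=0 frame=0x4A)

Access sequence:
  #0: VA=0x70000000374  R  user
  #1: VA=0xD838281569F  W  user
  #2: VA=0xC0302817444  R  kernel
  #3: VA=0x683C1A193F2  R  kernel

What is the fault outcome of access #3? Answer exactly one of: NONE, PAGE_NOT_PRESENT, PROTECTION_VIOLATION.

Per-access translation:
#0 VA=0x70000000374 (r,user):
  L0 @0x2D[14] → 0x2F087  P=1,RW=1,US=1,PS=1
  ⇒ phys 0x2F374 (huge @L0)  [1 reads]
#1 VA=0xD838281569F (w,user):
  L0 @0x2D[27] → 0x33007  P=1,RW=1,US=1,PS=0
  L1 @0x33[14] → 0x36007  P=1,RW=1,US=1,PS=0
  L2 @0x36[20] → 0x3A007  P=1,RW=1,US=1,PS=0
  L3 @0x3A[21] → 0x3D007  P=1,RW=1,US=1,PS=0
  ⇒ phys 0x3D69F  [4 reads]
#2 VA=0xC0302817444 (r,kernel):
  L0 @0x2D[24] → 0x3E007  P=1,RW=1,US=1,PS=0
  L1 @0x3E[12] → 0x40007  P=1,RW=1,US=1,PS=0
  L2 @0x40[20] → 0x42007  P=1,RW=1,US=1,PS=0
  L3 @0x42[23] → 0x44007  P=1,RW=1,US=1,PS=0
  ⇒ phys 0x44444  [4 reads]
#3 VA=0x683C1A193F2 (r,kernel):
  L0 @0x2D[13] → 0x45007  P=1,RW=1,US=1,PS=0
  L1 @0x45[15] → 0x48007  P=1,RW=1,US=1,PS=0
  L2 @0x48[13] → 0x49007  P=1,RW=1,US=1,PS=0
  L3 @0x49[25] → 0x4A007  P=1,RW=1,US=1,PS=0
  ⇒ phys 0x4A3F2  [4 reads]

Access #3 fault: NONE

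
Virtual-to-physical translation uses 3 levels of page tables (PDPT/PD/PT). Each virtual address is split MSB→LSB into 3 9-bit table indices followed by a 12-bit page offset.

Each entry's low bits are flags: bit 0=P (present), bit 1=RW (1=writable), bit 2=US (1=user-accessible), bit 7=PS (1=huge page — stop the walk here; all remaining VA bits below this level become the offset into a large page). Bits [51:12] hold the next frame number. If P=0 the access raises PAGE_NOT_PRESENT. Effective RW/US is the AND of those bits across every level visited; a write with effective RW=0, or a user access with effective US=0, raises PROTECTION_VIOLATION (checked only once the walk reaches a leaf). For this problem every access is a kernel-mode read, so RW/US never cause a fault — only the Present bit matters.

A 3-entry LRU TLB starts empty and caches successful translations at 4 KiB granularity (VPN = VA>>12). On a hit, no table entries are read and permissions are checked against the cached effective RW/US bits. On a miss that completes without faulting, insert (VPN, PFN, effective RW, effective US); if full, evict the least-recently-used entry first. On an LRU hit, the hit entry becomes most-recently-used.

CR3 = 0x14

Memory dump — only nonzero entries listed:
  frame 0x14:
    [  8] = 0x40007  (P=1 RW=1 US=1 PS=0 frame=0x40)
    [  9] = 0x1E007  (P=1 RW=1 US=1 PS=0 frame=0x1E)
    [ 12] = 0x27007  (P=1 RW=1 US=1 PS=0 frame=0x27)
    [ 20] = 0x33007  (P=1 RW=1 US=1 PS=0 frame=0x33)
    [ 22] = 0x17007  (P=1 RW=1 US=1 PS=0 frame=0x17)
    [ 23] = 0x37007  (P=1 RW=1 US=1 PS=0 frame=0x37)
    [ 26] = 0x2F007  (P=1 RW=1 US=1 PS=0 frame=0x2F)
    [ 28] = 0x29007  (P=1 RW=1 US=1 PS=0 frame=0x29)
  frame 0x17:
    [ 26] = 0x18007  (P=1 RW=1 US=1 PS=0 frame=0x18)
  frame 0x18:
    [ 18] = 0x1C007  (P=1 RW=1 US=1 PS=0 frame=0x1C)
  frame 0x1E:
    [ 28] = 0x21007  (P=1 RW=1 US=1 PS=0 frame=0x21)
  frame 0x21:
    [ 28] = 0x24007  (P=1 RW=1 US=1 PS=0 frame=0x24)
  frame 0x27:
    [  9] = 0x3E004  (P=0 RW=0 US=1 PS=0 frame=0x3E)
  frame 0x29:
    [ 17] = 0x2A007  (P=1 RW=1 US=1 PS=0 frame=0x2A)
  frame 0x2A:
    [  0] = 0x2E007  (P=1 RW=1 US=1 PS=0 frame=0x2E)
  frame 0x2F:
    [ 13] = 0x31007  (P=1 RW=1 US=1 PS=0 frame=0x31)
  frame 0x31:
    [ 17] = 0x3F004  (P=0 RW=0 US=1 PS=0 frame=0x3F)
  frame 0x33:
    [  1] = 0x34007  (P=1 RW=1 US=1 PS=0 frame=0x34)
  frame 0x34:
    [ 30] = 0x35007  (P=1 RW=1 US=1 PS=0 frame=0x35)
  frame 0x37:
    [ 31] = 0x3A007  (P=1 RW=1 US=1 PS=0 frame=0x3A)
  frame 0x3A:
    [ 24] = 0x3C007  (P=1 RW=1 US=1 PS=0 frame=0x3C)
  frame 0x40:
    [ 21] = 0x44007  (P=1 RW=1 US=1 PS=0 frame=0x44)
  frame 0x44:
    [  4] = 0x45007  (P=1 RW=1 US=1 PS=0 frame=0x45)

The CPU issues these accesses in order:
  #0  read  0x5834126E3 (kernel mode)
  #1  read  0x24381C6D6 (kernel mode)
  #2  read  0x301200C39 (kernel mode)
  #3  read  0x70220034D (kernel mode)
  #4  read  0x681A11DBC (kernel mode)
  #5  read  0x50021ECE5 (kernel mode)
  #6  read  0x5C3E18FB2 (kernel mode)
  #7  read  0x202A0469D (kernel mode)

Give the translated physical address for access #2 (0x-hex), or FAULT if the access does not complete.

Trace:
#0 VA=0x5834126E3 (r,kernel):
  [0] read 0x14 idx=22: raw=0x17007 flags P=1 W=1 U=1 S=0
  [1] read 0x17 idx=26: raw=0x18007 flags P=1 W=1 U=1 S=0
  [2] read 0x18 idx=18: raw=0x1C007 flags P=1 W=1 U=1 S=0
  ⇒ phys 0x1C6E3  [3 reads]
#1 VA=0x24381C6D6 (r,kernel):
  [0] read 0x14 idx=9: raw=0x1E007 flags P=1 W=1 U=1 S=0
  [1] read 0x1E idx=28: raw=0x21007 flags P=1 W=1 U=1 S=0
  [2] read 0x21 idx=28: raw=0x24007 flags P=1 W=1 U=1 S=0
  ⇒ phys 0x246D6  [3 reads]
#2 VA=0x301200C39 (r,kernel):
  [0] read 0x14 idx=12: raw=0x27007 flags P=1 W=1 U=1 S=0
  [1] read 0x27 idx=9: raw=0x3E004 flags P=0 W=0 U=1 S=0
  ✗ PAGE_NOT_PRESENT  [2 reads]
#3 VA=0x70220034D (r,kernel):
  [0] read 0x14 idx=28: raw=0x29007 flags P=1 W=1 U=1 S=0
  [1] read 0x29 idx=17: raw=0x2A007 flags P=1 W=1 U=1 S=0
  [2] read 0x2A idx=0: raw=0x2E007 flags P=1 W=1 U=1 S=0
  ⇒ phys 0x2E34D  [3 reads]
#4 VA=0x681A11DBC (r,kernel):
  [0] read 0x14 idx=26: raw=0x2F007 flags P=1 W=1 U=1 S=0
  [1] read 0x2F idx=13: raw=0x31007 flags P=1 W=1 U=1 S=0
  [2] read 0x31 idx=17: raw=0x3F004 flags P=0 W=0 U=1 S=0
  ✗ PAGE_NOT_PRESENT  [3 reads]
#5 VA=0x50021ECE5 (r,kernel):
  [0] read 0x14 idx=20: raw=0x33007 flags P=1 W=1 U=1 S=0
  [1] read 0x33 idx=1: raw=0x34007 flags P=1 W=1 U=1 S=0
  [2] read 0x34 idx=30: raw=0x35007 flags P=1 W=1 U=1 S=0
  ⇒ phys 0x35CE5  [3 reads]
#6 VA=0x5C3E18FB2 (r,kernel):
  [0] read 0x14 idx=23: raw=0x37007 flags P=1 W=1 U=1 S=0
  [1] read 0x37 idx=31: raw=0x3A007 flags P=1 W=1 U=1 S=0
  [2] read 0x3A idx=24: raw=0x3C007 flags P=1 W=1 U=1 S=0
  ⇒ phys 0x3CFB2  [3 reads]
#7 VA=0x202A0469D (r,kernel):
  [0] read 0x14 idx=8: raw=0x40007 flags P=1 W=1 U=1 S=0
  [1] read 0x40 idx=21: raw=0x44007 flags P=1 W=1 U=1 S=0
  [2] read 0x44 idx=4: raw=0x45007 flags P=1 W=1 U=1 S=0
  ⇒ phys 0x4569D  [3 reads]

Access #2 PA: FAULT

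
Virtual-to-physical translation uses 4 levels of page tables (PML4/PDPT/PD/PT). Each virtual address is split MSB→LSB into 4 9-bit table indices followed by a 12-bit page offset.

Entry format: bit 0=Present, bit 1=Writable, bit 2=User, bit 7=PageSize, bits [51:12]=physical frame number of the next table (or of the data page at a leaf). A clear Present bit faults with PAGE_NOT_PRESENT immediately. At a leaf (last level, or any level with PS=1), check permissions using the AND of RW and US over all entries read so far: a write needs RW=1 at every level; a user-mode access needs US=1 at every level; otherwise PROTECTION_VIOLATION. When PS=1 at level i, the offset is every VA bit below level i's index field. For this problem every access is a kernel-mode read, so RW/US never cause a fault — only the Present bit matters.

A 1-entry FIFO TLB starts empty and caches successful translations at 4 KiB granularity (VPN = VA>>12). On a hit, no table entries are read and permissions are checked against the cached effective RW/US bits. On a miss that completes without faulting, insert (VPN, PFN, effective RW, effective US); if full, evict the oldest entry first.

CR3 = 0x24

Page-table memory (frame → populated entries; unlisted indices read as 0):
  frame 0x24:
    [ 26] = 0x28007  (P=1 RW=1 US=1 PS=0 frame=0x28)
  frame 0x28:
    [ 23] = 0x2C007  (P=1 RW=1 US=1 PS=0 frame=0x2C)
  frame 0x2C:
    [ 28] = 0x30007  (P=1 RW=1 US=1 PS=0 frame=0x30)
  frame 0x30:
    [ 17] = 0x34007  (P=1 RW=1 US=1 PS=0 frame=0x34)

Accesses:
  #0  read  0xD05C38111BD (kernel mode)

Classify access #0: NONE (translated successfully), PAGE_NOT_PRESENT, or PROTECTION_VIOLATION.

Trace:
#0 VA=0xD05C38111BD (r,kernel):
  L0 @0x24[26] → 0x28007  P=1,RW=1,US=1,PS=0
  L1 @0x28[23] → 0x2C007  P=1,RW=1,US=1,PS=0
  L2 @0x2C[28] → 0x30007  P=1,RW=1,US=1,PS=0
  L3 @0x30[17] → 0x34007  P=1,RW=1,US=1,PS=0
  ✓ 0x341BD  — 4 lookups

Access #0 fault: NONE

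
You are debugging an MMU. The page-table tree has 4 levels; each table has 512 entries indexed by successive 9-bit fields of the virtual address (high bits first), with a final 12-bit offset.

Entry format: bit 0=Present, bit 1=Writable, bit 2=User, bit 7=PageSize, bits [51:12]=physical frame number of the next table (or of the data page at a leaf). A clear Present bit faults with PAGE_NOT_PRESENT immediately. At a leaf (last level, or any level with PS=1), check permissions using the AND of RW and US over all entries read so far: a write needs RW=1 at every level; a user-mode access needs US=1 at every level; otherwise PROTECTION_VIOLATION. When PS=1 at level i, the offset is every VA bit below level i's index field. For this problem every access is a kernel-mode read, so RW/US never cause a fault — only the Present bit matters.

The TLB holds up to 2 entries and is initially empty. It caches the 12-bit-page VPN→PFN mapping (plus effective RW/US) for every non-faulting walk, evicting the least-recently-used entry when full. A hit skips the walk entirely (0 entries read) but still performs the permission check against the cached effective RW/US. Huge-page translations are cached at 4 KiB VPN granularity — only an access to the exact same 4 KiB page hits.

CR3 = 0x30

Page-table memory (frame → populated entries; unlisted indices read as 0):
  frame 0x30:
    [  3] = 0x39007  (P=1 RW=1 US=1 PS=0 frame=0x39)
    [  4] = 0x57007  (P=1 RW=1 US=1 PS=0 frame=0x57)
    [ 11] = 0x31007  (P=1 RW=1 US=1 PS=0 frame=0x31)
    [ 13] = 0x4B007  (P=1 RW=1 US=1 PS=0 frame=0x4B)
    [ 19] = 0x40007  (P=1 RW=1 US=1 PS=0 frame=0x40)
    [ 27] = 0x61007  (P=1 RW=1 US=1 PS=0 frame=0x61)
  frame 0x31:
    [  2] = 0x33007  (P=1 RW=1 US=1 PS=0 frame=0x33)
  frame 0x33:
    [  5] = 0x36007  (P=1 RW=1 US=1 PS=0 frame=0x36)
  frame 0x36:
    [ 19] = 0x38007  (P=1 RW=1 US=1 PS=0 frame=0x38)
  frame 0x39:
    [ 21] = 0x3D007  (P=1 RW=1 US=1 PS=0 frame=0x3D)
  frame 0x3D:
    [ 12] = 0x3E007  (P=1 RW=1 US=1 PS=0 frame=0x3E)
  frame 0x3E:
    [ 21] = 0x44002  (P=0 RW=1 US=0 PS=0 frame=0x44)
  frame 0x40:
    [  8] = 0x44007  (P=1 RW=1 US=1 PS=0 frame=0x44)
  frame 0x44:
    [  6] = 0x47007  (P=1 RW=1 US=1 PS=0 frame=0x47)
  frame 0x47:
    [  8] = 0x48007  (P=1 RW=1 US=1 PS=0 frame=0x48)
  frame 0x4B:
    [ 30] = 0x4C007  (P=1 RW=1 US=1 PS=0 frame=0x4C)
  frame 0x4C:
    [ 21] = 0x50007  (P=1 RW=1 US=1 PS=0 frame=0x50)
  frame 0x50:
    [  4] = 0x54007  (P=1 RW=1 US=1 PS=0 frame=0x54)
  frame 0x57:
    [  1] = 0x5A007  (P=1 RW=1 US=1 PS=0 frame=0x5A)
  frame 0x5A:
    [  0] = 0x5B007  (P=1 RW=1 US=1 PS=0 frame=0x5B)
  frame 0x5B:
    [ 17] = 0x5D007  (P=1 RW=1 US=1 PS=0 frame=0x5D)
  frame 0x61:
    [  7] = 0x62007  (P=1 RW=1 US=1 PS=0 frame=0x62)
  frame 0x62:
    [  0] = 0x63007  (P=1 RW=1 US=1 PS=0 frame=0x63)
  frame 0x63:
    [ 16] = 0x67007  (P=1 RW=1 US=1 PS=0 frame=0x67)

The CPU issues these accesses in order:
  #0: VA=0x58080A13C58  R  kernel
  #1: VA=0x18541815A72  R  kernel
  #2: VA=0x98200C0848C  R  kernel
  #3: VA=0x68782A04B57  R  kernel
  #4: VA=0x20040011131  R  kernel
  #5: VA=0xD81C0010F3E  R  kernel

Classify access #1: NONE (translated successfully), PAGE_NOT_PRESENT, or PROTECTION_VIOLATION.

Walk each access:
#0 VA=0x58080A13C58 (r,kernel):
  L0: frame=0x30 idx=11 entry=0x31007 [P=1 RW=1 US=1 PS=0]
  L1: frame=0x31 idx=2 entry=0x33007 [P=1 RW=1 US=1 PS=0]
  L2: frame=0x33 idx=5 entry=0x36007 [P=1 RW=1 US=1 PS=0]
  L3: frame=0x36 idx=19 entry=0x38007 [P=1 RW=1 US=1 PS=0]
  ⇒ phys 0x38C58  [4 reads]
#1 VA=0x18541815A72 (r,kernel):
  L0: frame=0x30 idx=3 entry=0x39007 [P=1 RW=1 US=1 PS=0]
  L1: frame=0x39 idx=21 entry=0x3D007 [P=1 RW=1 US=1 PS=0]
  L2: frame=0x3D idx=12 entry=0x3E007 [P=1 RW=1 US=1 PS=0]
  L3: frame=0x3E idx=21 entry=0x44002 [P=0 RW=1 US=0 PS=0]
  ⇒ fault: PAGE_NOT_PRESENT  — 4 lookups
#2 VA=0x98200C0848C (r,kernel):
  L0: frame=0x30 idx=19 entry=0x40007 [P=1 RW=1 US=1 PS=0]
  L1: frame=0x40 idx=8 entry=0x44007 [P=1 RW=1 US=1 PS=0]
  L2: frame=0x44 idx=6 entry=0x47007 [P=1 RW=1 US=1 PS=0]
  L3: frame=0x47 idx=8 entry=0x48007 [P=1 RW=1 US=1 PS=0]
  ⇒ phys 0x4848C  [4 reads]
#3 VA=0x68782A04B57 (r,kernel):
  L0: frame=0x30 idx=13 entry=0x4B007 [P=1 RW=1 US=1 PS=0]
  L1: frame=0x4B idx=30 entry=0x4C007 [P=1 RW=1 US=1 PS=0]
  L2: frame=0x4C idx=21 entry=0x50007 [P=1 RW=1 US=1 PS=0]
  L3: frame=0x50 idx=4 entry=0x54007 [P=1 RW=1 US=1 PS=0]
  ⇒ phys 0x54B57  [4 reads]
#4 VA=0x20040011131 (r,kernel):
  L0: frame=0x30 idx=4 entry=0x57007 [P=1 RW=1 US=1 PS=0]
  L1: frame=0x57 idx=1 entry=0x5A007 [P=1 RW=1 US=1 PS=0]
  L2: frame=0x5A idx=0 entry=0x5B007 [P=1 RW=1 US=1 PS=0]
  L3: frame=0x5B idx=17 entry=0x5D007 [P=1 RW=1 US=1 PS=0]
  ⇒ phys 0x5D131  [4 reads]
#5 VA=0xD81C0010F3E (r,kernel):
  L0: frame=0x30 idx=27 entry=0x61007 [P=1 RW=1 US=1 PS=0]
  L1: frame=0x61 idx=7 entry=0x62007 [P=1 RW=1 US=1 PS=0]
  L2: frame=0x62 idx=0 entry=0x63007 [P=1 RW=1 US=1 PS=0]
  L3: frame=0x63 idx=16 entry=0x67007 [P=1 RW=1 US=1 PS=0]
  ⇒ phys 0x67F3E  [4 reads]

Access #1 fault: PAGE_NOT_PRESENT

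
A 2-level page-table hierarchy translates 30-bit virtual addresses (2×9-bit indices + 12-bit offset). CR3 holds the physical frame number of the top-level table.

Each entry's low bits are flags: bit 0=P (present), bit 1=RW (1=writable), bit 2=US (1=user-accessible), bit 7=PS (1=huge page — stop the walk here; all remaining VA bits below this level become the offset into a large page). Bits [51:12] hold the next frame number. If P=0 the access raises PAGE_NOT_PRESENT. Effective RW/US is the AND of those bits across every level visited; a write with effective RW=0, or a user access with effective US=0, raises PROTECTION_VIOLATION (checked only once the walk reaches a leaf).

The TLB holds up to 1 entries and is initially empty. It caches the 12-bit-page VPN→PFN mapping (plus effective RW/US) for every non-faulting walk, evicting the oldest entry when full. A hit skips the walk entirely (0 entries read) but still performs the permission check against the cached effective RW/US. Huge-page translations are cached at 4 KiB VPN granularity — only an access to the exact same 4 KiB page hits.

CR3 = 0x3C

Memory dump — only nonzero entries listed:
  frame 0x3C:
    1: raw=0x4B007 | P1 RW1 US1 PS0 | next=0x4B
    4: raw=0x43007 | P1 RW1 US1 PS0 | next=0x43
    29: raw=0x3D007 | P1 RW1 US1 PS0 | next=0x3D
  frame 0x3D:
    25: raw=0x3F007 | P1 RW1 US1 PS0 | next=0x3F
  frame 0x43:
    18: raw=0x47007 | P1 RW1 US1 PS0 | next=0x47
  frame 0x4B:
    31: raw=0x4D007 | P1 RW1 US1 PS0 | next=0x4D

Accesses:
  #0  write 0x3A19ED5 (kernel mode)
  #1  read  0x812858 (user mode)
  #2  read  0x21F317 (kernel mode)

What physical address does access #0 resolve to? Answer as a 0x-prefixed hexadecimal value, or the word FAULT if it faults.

Walk each access:
#0 VA=0x3A19ED5 (w,kernel):
  L0: frame=0x3C idx=29 entry=0x3D007 [P=1 RW=1 US=1 PS=0]
  L1: frame=0x3D idx=25 entry=0x3F007 [P=1 RW=1 US=1 PS=0]
  ✓ 0x3FED5  — 2 lookups
#1 VA=0x812858 (r,user):
  L0: frame=0x3C idx=4 entry=0x43007 [P=1 RW=1 US=1 PS=0]
  L1: frame=0x43 idx=18 entry=0x47007 [P=1 RW=1 US=1 PS=0]
  ✓ 0x47858  — 2 lookups
#2 VA=0x21F317 (r,kernel):
  L0: frame=0x3C idx=1 entry=0x4B007 [P=1 RW=1 US=1 PS=0]
  L1: frame=0x4B idx=31 entry=0x4D007 [P=1 RW=1 US=1 PS=0]
  ✓ 0x4D317  — 2 lookups

Access #0 PA: 0x3FED5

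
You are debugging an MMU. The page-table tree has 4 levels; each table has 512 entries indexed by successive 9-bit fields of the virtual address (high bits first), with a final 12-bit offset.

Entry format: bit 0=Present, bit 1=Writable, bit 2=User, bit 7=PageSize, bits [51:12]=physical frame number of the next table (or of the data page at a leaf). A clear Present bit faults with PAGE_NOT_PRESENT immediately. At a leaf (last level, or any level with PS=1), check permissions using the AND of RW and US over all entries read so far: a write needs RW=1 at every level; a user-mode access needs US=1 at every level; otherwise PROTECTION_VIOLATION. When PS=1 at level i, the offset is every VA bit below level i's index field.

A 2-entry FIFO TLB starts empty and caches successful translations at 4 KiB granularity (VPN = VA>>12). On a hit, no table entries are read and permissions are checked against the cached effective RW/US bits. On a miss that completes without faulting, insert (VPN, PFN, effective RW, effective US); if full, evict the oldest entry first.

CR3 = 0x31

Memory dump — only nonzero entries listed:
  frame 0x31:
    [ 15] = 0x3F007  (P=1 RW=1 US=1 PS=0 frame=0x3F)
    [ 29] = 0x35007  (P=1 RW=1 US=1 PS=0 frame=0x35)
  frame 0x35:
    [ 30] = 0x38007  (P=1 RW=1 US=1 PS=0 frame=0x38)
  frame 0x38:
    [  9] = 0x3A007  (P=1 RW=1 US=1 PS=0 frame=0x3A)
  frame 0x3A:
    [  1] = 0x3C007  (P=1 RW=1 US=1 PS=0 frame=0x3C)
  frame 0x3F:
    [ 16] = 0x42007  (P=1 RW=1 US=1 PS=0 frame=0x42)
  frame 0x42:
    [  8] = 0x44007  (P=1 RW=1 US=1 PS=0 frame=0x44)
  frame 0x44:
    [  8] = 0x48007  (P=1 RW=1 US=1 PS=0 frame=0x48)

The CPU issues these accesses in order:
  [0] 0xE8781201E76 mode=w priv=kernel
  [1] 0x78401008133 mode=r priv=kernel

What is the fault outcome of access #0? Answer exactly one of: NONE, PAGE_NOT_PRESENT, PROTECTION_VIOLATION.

Trace:
#0 VA=0xE8781201E76 (w,kernel):
  L0: frame=0x31 idx=29 entry=0x35007 [P=1 RW=1 US=1 PS=0]
  L1: frame=0x35 idx=30 entry=0x38007 [P=1 RW=1 US=1 PS=0]
  L2: frame=0x38 idx=9 entry=0x3A007 [P=1 RW=1 US=1 PS=0]
  L3: frame=0x3A idx=1 entry=0x3C007 [P=1 RW=1 US=1 PS=0]
  → PA=0x3CE76  (4 entries read)
#1 VA=0x78401008133 (r,kernel):
  L0: frame=0x31 idx=15 entry=0x3F007 [P=1 RW=1 US=1 PS=0]
  L1: frame=0x3F idx=16 entry=0x42007 [P=1 RW=1 US=1 PS=0]
  L2: frame=0x42 idx=8 entry=0x44007 [P=1 RW=1 US=1 PS=0]
  L3: frame=0x44 idx=8 entry=0x48007 [P=1 RW=1 US=1 PS=0]
  → PA=0x48133  (4 entries read)

Access #0 fault: NONE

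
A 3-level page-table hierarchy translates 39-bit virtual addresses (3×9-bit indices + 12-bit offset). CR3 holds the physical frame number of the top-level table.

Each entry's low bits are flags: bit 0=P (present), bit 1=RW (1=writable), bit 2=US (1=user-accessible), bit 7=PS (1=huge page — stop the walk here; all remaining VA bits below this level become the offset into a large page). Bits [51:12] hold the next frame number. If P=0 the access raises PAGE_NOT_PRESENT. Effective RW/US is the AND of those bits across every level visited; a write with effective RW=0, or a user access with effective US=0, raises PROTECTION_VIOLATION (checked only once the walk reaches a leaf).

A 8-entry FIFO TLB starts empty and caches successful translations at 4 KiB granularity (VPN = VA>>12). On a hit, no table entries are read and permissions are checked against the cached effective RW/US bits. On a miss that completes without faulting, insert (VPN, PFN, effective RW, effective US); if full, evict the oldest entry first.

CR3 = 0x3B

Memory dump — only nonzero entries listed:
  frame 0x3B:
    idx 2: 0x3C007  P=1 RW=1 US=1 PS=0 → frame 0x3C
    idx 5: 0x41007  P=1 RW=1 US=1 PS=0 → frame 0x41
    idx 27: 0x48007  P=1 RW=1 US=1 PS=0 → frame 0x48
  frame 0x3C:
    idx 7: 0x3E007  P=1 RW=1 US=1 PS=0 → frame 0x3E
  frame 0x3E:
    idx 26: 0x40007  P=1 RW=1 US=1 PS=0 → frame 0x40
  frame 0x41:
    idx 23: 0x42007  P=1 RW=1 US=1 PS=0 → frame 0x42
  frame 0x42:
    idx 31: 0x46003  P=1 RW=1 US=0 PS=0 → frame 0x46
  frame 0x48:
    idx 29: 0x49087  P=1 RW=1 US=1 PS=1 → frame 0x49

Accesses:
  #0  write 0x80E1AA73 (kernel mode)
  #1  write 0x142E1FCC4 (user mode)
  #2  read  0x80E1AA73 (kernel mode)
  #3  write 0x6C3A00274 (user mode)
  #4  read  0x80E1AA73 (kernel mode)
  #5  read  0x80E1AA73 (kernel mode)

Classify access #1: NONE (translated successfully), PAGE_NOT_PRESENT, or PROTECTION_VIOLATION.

Per-access translation:
#0 VA=0x80E1AA73 (w,kernel):
  L0 @0x3B[2] → 0x3C007  P=1,RW=1,US=1,PS=0
  L1 @0x3C[7] → 0x3E007  P=1,RW=1,US=1,PS=0
  L2 @0x3E[26] → 0x40007  P=1,RW=1,US=1,PS=0
  ✓ 0x40A73  — 3 lookups
#1 VA=0x142E1FCC4 (w,user):
  L0 @0x3B[5] → 0x41007  P=1,RW=1,US=1,PS=0
  L1 @0x41[23] → 0x42007  P=1,RW=1,US=1,PS=0
  L2 @0x42[31] → 0x46003  P=1,RW=1,US=0,PS=0
  ⇒ fault: PROTECTION_VIOLATION  — 3 lookups
#2 VA=0x80E1AA73 (r,kernel):
  TLB hit vpn=0x80E1A → PA=0x40A73
#3 VA=0x6C3A00274 (w,user):
  L0 @0x3B[27] → 0x48007  P=1,RW=1,US=1,PS=0
  L1 @0x48[29] → 0x49087  P=1,RW=1,US=1,PS=1
  ✓ 0x49274 (huge @L1)  — 2 lookups
#4 VA=0x80E1AA73 (r,kernel):
  TLB hit vpn=0x80E1A → PA=0x40A73
#5 VA=0x80E1AA73 (r,kernel):
  TLB hit vpn=0x80E1A → PA=0x40A73

Access #1 fault: PROTECTION_VIOLATION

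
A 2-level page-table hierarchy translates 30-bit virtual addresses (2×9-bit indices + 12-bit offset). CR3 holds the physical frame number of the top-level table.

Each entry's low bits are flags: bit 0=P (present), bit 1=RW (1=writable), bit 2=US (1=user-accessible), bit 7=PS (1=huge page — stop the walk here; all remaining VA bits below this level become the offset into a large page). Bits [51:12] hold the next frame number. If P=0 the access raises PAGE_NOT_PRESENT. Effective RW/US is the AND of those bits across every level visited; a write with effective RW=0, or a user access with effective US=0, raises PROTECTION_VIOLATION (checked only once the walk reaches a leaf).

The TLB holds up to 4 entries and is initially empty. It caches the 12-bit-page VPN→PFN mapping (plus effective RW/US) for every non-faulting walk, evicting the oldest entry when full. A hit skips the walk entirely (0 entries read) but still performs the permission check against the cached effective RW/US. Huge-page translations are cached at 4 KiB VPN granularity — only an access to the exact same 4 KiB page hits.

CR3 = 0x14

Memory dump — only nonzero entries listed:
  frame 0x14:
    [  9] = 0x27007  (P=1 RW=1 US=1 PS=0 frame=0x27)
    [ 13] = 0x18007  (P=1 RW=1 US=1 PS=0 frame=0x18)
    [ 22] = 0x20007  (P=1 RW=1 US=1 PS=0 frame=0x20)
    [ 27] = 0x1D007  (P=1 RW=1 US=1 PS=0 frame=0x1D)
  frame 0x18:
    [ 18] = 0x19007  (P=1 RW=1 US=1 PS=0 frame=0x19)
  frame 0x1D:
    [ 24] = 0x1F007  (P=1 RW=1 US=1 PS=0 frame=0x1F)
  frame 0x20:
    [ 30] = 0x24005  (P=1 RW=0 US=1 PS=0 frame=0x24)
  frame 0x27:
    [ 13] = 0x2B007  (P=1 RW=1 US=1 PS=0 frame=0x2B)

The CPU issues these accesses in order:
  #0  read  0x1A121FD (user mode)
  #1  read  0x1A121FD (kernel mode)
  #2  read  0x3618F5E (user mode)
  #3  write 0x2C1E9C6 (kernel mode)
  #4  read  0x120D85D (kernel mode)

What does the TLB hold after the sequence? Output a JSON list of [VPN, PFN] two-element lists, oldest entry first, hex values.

Walk each access:
#0 VA=0x1A121FD (r,user):
  L0 @0x14[13] → 0x18007  P=1,RW=1,US=1,PS=0
  L1 @0x18[18] → 0x19007  P=1,RW=1,US=1,PS=0
  → PA=0x191FD  (2 entries read)
#1 VA=0x1A121FD (r,kernel):
  TLB hit vpn=0x1A12 → PA=0x191FD
#2 VA=0x3618F5E (r,user):
  L0 @0x14[27] → 0x1D007  P=1,RW=1,US=1,PS=0
  L1 @0x1D[24] → 0x1F007  P=1,RW=1,US=1,PS=0
  → PA=0x1FF5E  (2 entries read)
#3 VA=0x2C1E9C6 (w,kernel):
  L0 @0x14[22] → 0x20007  P=1,RW=1,US=1,PS=0
  L1 @0x20[30] → 0x24005  P=1,RW=0,US=1,PS=0
  ⇒ fault: PROTECTION_VIOLATION  — 2 lookups
#4 VA=0x120D85D (r,kernel):
  L0 @0x14[9] → 0x27007  P=1,RW=1,US=1,PS=0
  L1 @0x27[13] → 0x2B007  P=1,RW=1,US=1,PS=0
  → PA=0x2B85D  (2 entries read)

TLB: [["0x1A12", "0x19"], ["0x3618", "0x1F"], ["0x120D", "0x2B"]]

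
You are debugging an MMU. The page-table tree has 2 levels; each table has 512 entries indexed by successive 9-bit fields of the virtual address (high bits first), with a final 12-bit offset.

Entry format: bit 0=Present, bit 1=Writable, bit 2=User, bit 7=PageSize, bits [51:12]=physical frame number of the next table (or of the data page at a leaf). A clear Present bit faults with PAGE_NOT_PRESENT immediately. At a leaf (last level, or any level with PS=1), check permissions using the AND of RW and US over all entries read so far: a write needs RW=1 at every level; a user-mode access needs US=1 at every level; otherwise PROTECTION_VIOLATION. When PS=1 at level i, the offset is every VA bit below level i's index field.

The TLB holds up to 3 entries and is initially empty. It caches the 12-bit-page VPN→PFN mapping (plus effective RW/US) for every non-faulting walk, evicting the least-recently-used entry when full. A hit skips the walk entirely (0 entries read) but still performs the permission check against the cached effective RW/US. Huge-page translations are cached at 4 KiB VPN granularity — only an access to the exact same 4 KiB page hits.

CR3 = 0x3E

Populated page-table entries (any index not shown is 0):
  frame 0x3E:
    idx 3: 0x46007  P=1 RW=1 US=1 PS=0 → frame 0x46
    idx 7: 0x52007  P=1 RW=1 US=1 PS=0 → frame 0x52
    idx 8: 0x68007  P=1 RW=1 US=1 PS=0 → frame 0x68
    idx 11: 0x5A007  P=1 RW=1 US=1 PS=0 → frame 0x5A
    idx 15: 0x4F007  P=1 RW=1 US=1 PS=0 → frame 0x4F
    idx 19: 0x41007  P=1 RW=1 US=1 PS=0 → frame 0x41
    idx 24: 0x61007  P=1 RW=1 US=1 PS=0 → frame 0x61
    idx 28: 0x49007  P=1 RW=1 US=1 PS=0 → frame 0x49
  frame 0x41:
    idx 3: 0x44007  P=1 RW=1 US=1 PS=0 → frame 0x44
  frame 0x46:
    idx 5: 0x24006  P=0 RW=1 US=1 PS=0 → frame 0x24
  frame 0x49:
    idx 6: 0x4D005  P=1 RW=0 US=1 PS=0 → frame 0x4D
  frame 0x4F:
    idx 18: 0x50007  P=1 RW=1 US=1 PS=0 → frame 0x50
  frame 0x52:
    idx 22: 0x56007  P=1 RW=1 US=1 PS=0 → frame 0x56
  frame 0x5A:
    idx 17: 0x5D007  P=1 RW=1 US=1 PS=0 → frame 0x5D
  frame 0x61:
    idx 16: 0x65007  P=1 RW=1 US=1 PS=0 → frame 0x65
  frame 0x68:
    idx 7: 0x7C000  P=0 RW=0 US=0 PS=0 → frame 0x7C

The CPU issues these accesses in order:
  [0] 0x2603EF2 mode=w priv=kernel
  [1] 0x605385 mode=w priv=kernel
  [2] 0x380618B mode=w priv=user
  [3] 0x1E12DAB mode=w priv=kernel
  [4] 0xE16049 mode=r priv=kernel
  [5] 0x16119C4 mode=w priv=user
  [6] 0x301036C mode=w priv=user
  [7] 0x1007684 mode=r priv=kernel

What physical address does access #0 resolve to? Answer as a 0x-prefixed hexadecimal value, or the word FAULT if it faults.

Per-access translation:
#0 VA=0x2603EF2 (w,kernel):
  [0] read 0x3E idx=19: raw=0x41007 flags P=1 W=1 U=1 S=0
  [1] read 0x41 idx=3: raw=0x44007 flags P=1 W=1 U=1 S=0
  ⇒ phys 0x44EF2  [2 reads]
#1 VA=0x605385 (w,kernel):
  [0] read 0x3E idx=3: raw=0x46007 flags P=1 W=1 U=1 S=0
  [1] read 0x46 idx=5: raw=0x24006 flags P=0 W=1 U=1 S=0
  → PAGE_NOT_PRESENT  (2 entries read)
#2 VA=0x380618B (w,user):
  [0] read 0x3E idx=28: raw=0x49007 flags P=1 W=1 U=1 S=0
  [1] read 0x49 idx=6: raw=0x4D005 flags P=1 W=0 U=1 S=0
  → PROTECTION_VIOLATION  (2 entries read)
#3 VA=0x1E12DAB (w,kernel):
  [0] read 0x3E idx=15: raw=0x4F007 flags P=1 W=1 U=1 S=0
  [1] read 0x4F idx=18: raw=0x50007 flags P=1 W=1 U=1 S=0
  ⇒ phys 0x50DAB  [2 reads]
#4 VA=0xE16049 (r,kernel):
  [0] read 0x3E idx=7: raw=0x52007 flags P=1 W=1 U=1 S=0
  [1] read 0x52 idx=22: raw=0x56007 flags P=1 W=1 U=1 S=0
  ⇒ phys 0x56049  [2 reads]
#5 VA=0x16119C4 (w,user):
  [0] read 0x3E idx=11: raw=0x5A007 flags P=1 W=1 U=1 S=0
  [1] read 0x5A idx=17: raw=0x5D007 flags P=1 W=1 U=1 S=0
  ⇒ phys 0x5D9C4  [2 reads]
#6 VA=0x301036C (w,user):
  [0] read 0x3E idx=24: raw=0x61007 flags P=1 W=1 U=1 S=0
  [1] read 0x61 idx=16: raw=0x65007 flags P=1 W=1 U=1 S=0
  ⇒ phys 0x6536C  [2 reads]
#7 VA=0x1007684 (r,kernel):
  [0] read 0x3E idx=8: raw=0x68007 flags P=1 W=1 U=1 S=0
  [1] read 0x68 idx=7: raw=0x7C000 flags P=0 W=0 U=0 S=0
  → PAGE_NOT_PRESENT  (2 entries read)

Access #0 PA: 0x44EF2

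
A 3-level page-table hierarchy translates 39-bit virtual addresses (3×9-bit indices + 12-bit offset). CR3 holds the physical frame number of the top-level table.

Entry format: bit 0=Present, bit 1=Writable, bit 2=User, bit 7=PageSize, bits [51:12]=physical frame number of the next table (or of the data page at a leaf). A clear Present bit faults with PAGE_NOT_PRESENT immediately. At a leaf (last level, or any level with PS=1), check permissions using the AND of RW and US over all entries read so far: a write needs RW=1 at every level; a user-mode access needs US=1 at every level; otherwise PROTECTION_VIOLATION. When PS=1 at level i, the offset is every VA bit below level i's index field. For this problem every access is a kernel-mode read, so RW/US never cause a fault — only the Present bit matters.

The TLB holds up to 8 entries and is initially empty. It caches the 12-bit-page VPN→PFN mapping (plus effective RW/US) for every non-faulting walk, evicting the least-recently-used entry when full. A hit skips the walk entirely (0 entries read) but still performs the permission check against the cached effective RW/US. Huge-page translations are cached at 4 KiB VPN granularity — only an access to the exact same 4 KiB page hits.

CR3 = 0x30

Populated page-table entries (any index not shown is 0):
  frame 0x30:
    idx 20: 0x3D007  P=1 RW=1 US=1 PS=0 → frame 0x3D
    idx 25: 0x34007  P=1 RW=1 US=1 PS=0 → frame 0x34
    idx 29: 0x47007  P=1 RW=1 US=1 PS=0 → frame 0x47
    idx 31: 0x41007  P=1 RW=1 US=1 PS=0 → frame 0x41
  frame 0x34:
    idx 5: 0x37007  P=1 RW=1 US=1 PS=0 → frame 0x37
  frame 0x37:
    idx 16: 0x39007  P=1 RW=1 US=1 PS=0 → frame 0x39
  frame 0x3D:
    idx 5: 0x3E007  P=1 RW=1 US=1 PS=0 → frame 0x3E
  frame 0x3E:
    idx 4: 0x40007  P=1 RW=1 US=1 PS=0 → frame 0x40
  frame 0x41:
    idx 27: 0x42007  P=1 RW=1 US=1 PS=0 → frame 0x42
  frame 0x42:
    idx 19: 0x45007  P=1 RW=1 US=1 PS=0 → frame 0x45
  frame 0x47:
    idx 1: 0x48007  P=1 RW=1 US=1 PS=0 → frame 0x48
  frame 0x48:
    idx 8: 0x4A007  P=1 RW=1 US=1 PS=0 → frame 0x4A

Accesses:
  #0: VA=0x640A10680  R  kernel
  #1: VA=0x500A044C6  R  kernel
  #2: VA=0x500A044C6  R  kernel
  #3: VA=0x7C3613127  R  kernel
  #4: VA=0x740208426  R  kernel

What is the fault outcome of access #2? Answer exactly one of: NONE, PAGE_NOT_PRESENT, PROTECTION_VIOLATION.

Walk each access:
#0 VA=0x640A10680 (r,kernel):
  [0] read 0x30 idx=25: raw=0x34007 flags P=1 W=1 U=1 S=0
  [1] read 0x34 idx=5: raw=0x37007 flags P=1 W=1 U=1 S=0
  [2] read 0x37 idx=16: raw=0x39007 flags P=1 W=1 U=1 S=0
  ⇒ phys 0x39680  [3 reads]
#1 VA=0x500A044C6 (r,kernel):
  [0] read 0x30 idx=20: raw=0x3D007 flags P=1 W=1 U=1 S=0
  [1] read 0x3D idx=5: raw=0x3E007 flags P=1 W=1 U=1 S=0
  [2] read 0x3E idx=4: raw=0x40007 flags P=1 W=1 U=1 S=0
  ⇒ phys 0x404C6  [3 reads]
#2 VA=0x500A044C6 (r,kernel):
  TLB hit vpn=0x500A04 → PA=0x404C6
#3 VA=0x7C3613127 (r,kernel):
  [0] read 0x30 idx=31: raw=0x41007 flags P=1 W=1 U=1 S=0
  [1] read 0x41 idx=27: raw=0x42007 flags P=1 W=1 U=1 S=0
  [2] read 0x42 idx=19: raw=0x45007 flags P=1 W=1 U=1 S=0
  ⇒ phys 0x45127  [3 reads]
#4 VA=0x740208426 (r,kernel):
  [0] read 0x30 idx=29: raw=0x47007 flags P=1 W=1 U=1 S=0
  [1] read 0x47 idx=1: raw=0x48007 flags P=1 W=1 U=1 S=0
  [2] read 0x48 idx=8: raw=0x4A007 flags P=1 W=1 U=1 S=0
  ⇒ phys 0x4A426  [3 reads]

Access #2 fault: NONE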